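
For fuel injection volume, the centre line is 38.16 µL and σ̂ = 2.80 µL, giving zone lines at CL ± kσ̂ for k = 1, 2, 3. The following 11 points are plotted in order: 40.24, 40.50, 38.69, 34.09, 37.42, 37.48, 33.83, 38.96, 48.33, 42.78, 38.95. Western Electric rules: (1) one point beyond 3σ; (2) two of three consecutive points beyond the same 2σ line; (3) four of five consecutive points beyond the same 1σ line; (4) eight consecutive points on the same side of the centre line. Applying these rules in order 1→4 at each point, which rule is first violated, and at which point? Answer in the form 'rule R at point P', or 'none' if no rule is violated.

Zone of each point (C = within 1σ̂, B = 1σ̂–2σ̂, A = 2σ̂–3σ̂, * = beyond 3σ̂; sign = side of CL): 1:+C, 2:+C, 3:+C, 4:-B, 5:-C, 6:-C, 7:-B, 8:+C, 9:+*, 10:+B, 11:+C
Rule 1 (one point beyond the 3σ limits) is satisfied at point 9.

rule 1 at point 9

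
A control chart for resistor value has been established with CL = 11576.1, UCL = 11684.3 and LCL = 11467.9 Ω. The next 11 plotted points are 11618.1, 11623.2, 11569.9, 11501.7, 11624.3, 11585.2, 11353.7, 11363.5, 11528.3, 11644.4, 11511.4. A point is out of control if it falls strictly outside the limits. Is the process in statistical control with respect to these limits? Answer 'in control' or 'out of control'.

out of control

Compare each point to [11467.9, 11684.3]: sample 7 = 11353.7 < LCL; sample 8 = 11363.5 < LCL.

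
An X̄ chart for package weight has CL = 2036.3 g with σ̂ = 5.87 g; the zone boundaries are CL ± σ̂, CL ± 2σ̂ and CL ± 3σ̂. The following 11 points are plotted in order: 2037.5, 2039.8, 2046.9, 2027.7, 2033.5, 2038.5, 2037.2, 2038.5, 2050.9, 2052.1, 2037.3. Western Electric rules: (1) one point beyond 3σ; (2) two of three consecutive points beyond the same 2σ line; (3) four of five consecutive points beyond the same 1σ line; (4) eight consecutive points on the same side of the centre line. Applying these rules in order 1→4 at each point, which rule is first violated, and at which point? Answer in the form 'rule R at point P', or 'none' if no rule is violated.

Zone of each point (C = within 1σ̂, B = 1σ̂–2σ̂, A = 2σ̂–3σ̂, * = beyond 3σ̂; sign = side of CL): 1:+C, 2:+C, 3:+B, 4:-B, 5:-C, 6:+C, 7:+C, 8:+C, 9:+A, 10:+A, 11:+C
Rule 2 (two of three consecutive points beyond the same 2σ limit) is satisfied at point 10.

rule 2 at point 10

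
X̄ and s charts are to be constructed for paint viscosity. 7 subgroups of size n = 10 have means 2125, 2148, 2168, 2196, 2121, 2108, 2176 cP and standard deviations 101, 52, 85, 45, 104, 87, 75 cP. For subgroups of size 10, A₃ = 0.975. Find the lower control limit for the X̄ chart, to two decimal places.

2072.39

X̄̄ = (2125 + 2148 + 2168 + 2196 + 2121 + 2108 + 2176) / 7 = 2148.8571
s̄ = (101 + 52 + 85 + 45 + 104 + 87 + 75) / 7 = 78.4286
LCL = X̄̄ − A₃·s̄ = 2148.8571 − 0.975 × 78.4286 = 2072.3893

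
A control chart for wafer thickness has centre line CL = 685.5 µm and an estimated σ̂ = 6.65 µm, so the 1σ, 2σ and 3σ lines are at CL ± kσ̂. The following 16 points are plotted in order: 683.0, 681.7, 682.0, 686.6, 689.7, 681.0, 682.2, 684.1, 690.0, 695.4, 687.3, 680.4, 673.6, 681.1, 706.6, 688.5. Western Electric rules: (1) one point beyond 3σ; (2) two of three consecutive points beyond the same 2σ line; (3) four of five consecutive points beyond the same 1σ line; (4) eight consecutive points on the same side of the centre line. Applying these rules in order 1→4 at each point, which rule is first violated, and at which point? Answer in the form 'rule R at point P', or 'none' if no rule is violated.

Zone of each point (C = within 1σ̂, B = 1σ̂–2σ̂, A = 2σ̂–3σ̂, * = beyond 3σ̂; sign = side of CL): 1:-C, 2:-C, 3:-C, 4:+C, 5:+C, 6:-C, 7:-C, 8:-C, 9:+C, 10:+B, 11:+C, 12:-C, 13:-B, 14:-C, 15:+*, 16:+C
Rule 1 (one point beyond the 3σ limits) is satisfied at point 15.

rule 1 at point 15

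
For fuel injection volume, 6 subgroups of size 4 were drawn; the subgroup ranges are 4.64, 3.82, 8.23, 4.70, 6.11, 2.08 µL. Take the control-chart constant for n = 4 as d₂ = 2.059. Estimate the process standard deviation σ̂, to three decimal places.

R̄ = (4.64 + 3.82 + 8.23 + 4.70 + 6.11 + 2.08) / 6 = 4.9300
σ̂ = R̄ / d₂ = 4.9300 / 2.059 = 2.3944

2.394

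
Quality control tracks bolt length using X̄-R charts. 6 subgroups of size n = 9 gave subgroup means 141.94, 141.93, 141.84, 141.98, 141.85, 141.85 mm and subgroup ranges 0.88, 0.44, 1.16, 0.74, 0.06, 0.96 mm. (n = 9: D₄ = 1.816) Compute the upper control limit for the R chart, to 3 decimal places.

R̄ = (0.88 + 0.44 + 1.16 + 0.74 + 0.06 + 0.96) / 6 = 4.2400 / 6 = 0.7067
UCL_R = D₄·R̄ = 1.816 × 0.7067 = 1.2833

1.283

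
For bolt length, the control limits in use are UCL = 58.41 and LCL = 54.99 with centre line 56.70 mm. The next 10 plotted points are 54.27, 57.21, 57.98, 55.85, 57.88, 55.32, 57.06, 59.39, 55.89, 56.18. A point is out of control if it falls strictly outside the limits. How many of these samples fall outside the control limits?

Compare each point to [54.99, 58.41]: sample 1 = 54.27 < LCL; sample 8 = 59.39 > UCL.

2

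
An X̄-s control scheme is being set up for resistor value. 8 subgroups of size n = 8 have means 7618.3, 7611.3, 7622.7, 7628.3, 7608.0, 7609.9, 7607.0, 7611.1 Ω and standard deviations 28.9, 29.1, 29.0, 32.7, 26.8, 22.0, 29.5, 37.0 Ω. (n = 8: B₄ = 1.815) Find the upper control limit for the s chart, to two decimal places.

53.32

s̄ = (28.9 + 29.1 + 29.0 + 32.7 + 26.8 + 22.0 + 29.5 + 37.0) / 8 = 29.3750
UCL_s = B₄·s̄ = 1.815 × 29.3750 = 53.3156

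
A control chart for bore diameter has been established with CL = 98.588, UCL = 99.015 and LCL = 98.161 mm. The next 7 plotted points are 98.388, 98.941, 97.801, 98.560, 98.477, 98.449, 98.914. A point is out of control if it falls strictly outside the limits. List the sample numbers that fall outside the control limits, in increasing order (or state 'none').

Compare each point to [98.161, 99.015]: sample 3 = 97.801 < LCL.

3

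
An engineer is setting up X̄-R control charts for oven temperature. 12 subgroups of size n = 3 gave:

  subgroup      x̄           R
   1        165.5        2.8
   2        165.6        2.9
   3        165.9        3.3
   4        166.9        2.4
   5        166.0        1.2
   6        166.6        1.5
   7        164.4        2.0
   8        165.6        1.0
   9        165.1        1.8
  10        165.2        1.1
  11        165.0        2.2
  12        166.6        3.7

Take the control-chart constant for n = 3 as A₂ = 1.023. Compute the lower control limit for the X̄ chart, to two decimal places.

163.49

X̄̄ = (165.5 + 165.6 + 165.9 + 166.9 + 166.0 + 166.6 + 164.4 + 165.6 + 165.1 + 165.2 + 165.0 + 166.6) / 12 = 1988.4000 / 12 = 165.7000
R̄ = (2.8 + 2.9 + 3.3 + 2.4 + 1.2 + 1.5 + 2.0 + 1.0 + 1.8 + 1.1 + 2.2 + 3.7) / 12 = 25.9000 / 12 = 2.1583
LCL = X̄̄ − A₂·R̄ = 165.7000 − 1.023 × 2.1583 = 163.4920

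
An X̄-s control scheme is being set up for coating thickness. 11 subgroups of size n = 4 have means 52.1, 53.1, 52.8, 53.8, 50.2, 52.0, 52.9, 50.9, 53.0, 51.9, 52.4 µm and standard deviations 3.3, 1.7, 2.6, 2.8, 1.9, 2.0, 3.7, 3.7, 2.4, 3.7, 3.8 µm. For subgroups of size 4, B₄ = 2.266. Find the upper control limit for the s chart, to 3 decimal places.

s̄ = (3.3 + 1.7 + 2.6 + 2.8 + 1.9 + 2.0 + 3.7 + 3.7 + 2.4 + 3.7 + 3.8) / 11 = 2.8727
UCL_s = B₄·s̄ = 2.266 × 2.8727 = 6.5096

6.510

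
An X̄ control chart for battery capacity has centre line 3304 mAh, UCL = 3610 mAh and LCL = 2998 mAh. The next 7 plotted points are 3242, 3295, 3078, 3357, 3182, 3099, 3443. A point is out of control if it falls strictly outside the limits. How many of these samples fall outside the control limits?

0

All 7 points lie within [2998, 3610].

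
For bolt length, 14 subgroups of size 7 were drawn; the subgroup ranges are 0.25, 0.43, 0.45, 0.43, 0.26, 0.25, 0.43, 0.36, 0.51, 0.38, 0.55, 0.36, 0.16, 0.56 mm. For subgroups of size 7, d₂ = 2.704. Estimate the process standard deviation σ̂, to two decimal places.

R̄ = (0.25 + 0.43 + 0.45 + 0.43 + 0.26 + 0.25 + 0.43 + 0.36 + 0.51 + 0.38 + 0.55 + 0.36 + 0.16 + 0.56) / 14 = 0.3843
σ̂ = R̄ / d₂ = 0.3843 / 2.704 = 0.1421

0.14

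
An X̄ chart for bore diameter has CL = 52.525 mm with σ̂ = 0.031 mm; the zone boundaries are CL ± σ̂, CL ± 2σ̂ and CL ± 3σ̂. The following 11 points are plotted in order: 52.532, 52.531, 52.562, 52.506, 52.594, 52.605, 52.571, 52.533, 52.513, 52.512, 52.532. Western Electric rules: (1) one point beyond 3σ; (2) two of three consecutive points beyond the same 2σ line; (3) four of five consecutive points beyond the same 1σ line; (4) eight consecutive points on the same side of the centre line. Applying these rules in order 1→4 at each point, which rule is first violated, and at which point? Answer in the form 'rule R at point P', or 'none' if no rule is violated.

rule 2 at point 6

Zone of each point (C = within 1σ̂, B = 1σ̂–2σ̂, A = 2σ̂–3σ̂, * = beyond 3σ̂; sign = side of CL): 1:+C, 2:+C, 3:+B, 4:-C, 5:+A, 6:+A, 7:+B, 8:+C, 9:-C, 10:-C, 11:+C
Rule 2 (two of three consecutive points beyond the same 2σ limit) is satisfied at point 6.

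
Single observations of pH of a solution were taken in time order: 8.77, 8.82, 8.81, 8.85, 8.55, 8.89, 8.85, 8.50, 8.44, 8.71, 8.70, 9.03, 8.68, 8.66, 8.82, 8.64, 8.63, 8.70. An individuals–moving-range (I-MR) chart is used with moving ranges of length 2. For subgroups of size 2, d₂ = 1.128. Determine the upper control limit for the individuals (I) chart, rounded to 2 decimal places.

X̄ = (8.77 + 8.82 + 8.81 + 8.85 + 8.55 + 8.89 + 8.85 + 8.50 + 8.44 + 8.71 + 8.70 + 9.03 + 8.68 + 8.66 + 8.82 + 8.64 + 8.63 + 8.70) / 18 = 8.7250
Moving ranges: 0.05, 0.01, 0.04, 0.30, 0.34, 0.04, 0.35, 0.06, 0.27, 0.01, 0.33, 0.35, 0.02, 0.16, 0.18, 0.01, 0.07; M̄R̄ = 2.5900 / 17 = 0.1524
UCL = X̄ + 3·M̄R̄/d₂ = 8.7250 + 3 × 0.1524 / 1.128 = 9.1302

9.13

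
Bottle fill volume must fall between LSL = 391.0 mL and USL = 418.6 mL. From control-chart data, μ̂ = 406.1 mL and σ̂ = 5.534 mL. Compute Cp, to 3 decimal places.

0.831

Cp = (USL − LSL) / (6σ̂) = (418.6 − 391.0) / (6 × 5.534) = 27.6000 / 33.2040 = 0.8312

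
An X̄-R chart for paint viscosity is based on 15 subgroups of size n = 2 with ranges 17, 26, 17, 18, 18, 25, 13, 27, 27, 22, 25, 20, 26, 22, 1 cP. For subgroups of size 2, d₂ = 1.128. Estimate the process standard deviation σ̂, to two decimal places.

17.97

R̄ = (17 + 26 + 17 + 18 + 18 + 25 + 13 + 27 + 27 + 22 + 25 + 20 + 26 + 22 + 1) / 15 = 20.2667
σ̂ = R̄ / d₂ = 20.2667 / 1.128 = 17.9669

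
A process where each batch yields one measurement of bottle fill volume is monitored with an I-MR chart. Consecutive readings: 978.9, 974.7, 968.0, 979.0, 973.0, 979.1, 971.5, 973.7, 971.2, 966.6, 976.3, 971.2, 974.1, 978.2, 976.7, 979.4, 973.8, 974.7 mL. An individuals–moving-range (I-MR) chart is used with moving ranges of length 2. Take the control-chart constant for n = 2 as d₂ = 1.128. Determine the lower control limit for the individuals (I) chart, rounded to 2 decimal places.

X̄ = (978.9 + 974.7 + 968.0 + 979.0 + 973.0 + 979.1 + 971.5 + 973.7 + 971.2 + 966.6 + 976.3 + 971.2 + 974.1 + 978.2 + 976.7 + 979.4 + 973.8 + 974.7) / 18 = 974.4500
Moving ranges: 4.2, 6.7, 11.0, 6.0, 6.1, 7.6, 2.2, 2.5, 4.6, 9.7, 5.1, 2.9, 4.1, 1.5, 2.7, 5.6, 0.9; M̄R̄ = 83.4000 / 17 = 4.9059
LCL = X̄ − 3·M̄R̄/d₂ = 974.4500 − 3 × 4.9059 / 1.128 = 961.4024

961.40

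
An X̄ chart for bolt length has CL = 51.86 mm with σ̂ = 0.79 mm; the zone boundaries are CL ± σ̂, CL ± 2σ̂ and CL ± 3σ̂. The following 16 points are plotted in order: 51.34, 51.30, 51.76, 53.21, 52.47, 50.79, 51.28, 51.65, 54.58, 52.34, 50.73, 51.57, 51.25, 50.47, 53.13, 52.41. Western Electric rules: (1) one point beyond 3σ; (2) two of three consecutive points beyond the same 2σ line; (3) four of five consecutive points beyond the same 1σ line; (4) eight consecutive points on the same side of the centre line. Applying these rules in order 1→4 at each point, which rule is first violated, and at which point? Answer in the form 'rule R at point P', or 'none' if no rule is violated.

rule 1 at point 9

Zone of each point (C = within 1σ̂, B = 1σ̂–2σ̂, A = 2σ̂–3σ̂, * = beyond 3σ̂; sign = side of CL): 1:-C, 2:-C, 3:-C, 4:+B, 5:+C, 6:-B, 7:-C, 8:-C, 9:+*, 10:+C, 11:-B, 12:-C, 13:-C, 14:-B, 15:+B, 16:+C
Rule 1 (one point beyond the 3σ limits) is satisfied at point 9.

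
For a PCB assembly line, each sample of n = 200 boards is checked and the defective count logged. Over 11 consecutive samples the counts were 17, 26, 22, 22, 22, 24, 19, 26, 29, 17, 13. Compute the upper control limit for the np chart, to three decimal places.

34.699

p̄ = Σdᵢ / (k·n) = 237 / (11 × 200) = 0.10773
UCL = np̄ + 3·√(np̄(1−p̄)) = 21.5455 + 3 × √(21.5455×0.89227) = 21.5455 + 3 × 4.3846 = 34.6992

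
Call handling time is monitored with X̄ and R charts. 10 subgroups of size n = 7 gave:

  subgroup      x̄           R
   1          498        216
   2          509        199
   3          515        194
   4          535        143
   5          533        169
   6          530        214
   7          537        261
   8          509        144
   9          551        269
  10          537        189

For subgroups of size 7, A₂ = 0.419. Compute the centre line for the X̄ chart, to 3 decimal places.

525.400

X̄̄ = (498 + 509 + 515 + 535 + 533 + 530 + 537 + 509 + 551 + 537) / 10 = 5254.0000 / 10 = 525.4000
CL = X̄̄ = 525.4000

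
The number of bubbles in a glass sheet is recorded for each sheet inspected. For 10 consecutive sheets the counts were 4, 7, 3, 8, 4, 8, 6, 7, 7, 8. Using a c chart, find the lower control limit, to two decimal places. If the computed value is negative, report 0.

c̄ = (4 + 7 + 3 + 8 + 4 + 8 + 6 + 7 + 7 + 8) / 10 = 62 / 10 = 6.2000
LCL = c̄ − 3√c̄ = 6.2000 − 3 × 2.4900 = -1.2699 → 0 (cannot be negative)

0.00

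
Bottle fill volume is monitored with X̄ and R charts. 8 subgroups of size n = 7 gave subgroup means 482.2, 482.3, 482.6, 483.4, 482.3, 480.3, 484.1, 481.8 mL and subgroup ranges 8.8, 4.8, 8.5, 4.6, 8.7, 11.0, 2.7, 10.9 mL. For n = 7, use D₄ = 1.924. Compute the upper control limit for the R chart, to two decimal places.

14.43

R̄ = (8.8 + 4.8 + 8.5 + 4.6 + 8.7 + 11.0 + 2.7 + 10.9) / 8 = 60.0000 / 8 = 7.5000
UCL_R = D₄·R̄ = 1.924 × 7.5000 = 14.4300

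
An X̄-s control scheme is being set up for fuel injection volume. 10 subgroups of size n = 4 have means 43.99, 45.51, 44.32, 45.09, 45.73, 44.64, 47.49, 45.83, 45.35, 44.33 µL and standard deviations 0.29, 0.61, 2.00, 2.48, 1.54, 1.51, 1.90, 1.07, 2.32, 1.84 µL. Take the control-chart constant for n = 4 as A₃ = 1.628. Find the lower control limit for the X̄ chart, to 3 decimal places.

X̄̄ = (43.99 + 45.51 + 44.32 + 45.09 + 45.73 + 44.64 + 47.49 + 45.83 + 45.35 + 44.33) / 10 = 45.2280
s̄ = (0.29 + 0.61 + 2.00 + 2.48 + 1.54 + 1.51 + 1.90 + 1.07 + 2.32 + 1.84) / 10 = 1.5560
LCL = X̄̄ − A₃·s̄ = 45.2280 − 1.628 × 1.5560 = 42.6948

42.695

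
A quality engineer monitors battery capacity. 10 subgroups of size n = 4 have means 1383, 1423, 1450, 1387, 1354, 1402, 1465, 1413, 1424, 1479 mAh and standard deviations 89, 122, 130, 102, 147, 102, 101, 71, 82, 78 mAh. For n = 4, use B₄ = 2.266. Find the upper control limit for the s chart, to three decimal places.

232.038

s̄ = (89 + 122 + 130 + 102 + 147 + 102 + 101 + 71 + 82 + 78) / 10 = 102.4000
UCL_s = B₄·s̄ = 2.266 × 102.4000 = 232.0384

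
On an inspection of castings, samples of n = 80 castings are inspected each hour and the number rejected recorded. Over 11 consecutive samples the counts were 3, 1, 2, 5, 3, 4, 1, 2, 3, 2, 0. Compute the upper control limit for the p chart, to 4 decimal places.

0.0863

p̄ = Σdᵢ / (k·n) = 26 / (11 × 80) = 0.02955
UCL = p̄ + 3·√(p̄(1−p̄)/n) = 0.02955 + 3 × √(0.02955×0.97045/80) = 0.02955 + 3 × 0.01893 = 0.08634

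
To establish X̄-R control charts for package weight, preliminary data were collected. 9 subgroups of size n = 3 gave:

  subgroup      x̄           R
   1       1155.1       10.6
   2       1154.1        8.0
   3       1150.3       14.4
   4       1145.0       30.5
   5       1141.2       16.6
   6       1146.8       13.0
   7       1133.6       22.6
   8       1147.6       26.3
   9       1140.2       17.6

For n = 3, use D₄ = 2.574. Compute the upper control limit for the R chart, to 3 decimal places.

45.646

R̄ = (10.6 + 8.0 + 14.4 + 30.5 + 16.6 + 13.0 + 22.6 + 26.3 + 17.6) / 9 = 159.6000 / 9 = 17.7333
UCL_R = D₄·R̄ = 2.574 × 17.7333 = 45.6456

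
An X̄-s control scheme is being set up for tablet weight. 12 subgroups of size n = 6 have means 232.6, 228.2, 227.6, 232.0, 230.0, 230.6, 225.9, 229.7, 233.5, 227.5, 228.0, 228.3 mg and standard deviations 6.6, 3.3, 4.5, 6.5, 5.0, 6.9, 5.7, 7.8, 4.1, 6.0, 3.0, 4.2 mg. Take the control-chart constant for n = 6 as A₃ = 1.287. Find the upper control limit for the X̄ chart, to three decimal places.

X̄̄ = (232.6 + 228.2 + 227.6 + 232.0 + 230.0 + 230.6 + 225.9 + 229.7 + 233.5 + 227.5 + 228.0 + 228.3) / 12 = 229.4917
s̄ = (6.6 + 3.3 + 4.5 + 6.5 + 5.0 + 6.9 + 5.7 + 7.8 + 4.1 + 6.0 + 3.0 + 4.2) / 12 = 5.3000
UCL = X̄̄ + A₃·s̄ = 229.4917 + 1.287 × 5.3000 = 236.3128

236.313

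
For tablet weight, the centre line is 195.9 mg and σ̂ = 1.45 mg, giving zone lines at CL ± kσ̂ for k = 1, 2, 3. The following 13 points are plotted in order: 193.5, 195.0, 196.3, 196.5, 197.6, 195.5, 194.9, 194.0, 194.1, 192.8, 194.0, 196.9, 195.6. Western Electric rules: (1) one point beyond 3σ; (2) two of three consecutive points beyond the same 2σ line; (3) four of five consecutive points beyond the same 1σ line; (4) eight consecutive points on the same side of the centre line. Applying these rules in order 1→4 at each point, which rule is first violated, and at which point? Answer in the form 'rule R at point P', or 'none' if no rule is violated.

Zone of each point (C = within 1σ̂, B = 1σ̂–2σ̂, A = 2σ̂–3σ̂, * = beyond 3σ̂; sign = side of CL): 1:-B, 2:-C, 3:+C, 4:+C, 5:+B, 6:-C, 7:-C, 8:-B, 9:-B, 10:-A, 11:-B, 12:+C, 13:-C
Rule 3 (four of five consecutive points beyond the same 1σ limit) is satisfied at point 11.

rule 3 at point 11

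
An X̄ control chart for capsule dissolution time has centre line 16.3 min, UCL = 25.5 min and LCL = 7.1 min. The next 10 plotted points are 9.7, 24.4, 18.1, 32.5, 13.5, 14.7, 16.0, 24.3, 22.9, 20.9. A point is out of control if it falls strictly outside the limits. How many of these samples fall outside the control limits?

1

Compare each point to [7.1, 25.5]: sample 4 = 32.5 > UCL.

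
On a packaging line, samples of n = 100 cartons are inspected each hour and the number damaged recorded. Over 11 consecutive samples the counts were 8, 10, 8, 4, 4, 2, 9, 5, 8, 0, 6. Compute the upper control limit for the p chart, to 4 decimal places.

p̄ = Σdᵢ / (k·n) = 64 / (11 × 100) = 0.05818
UCL = p̄ + 3·√(p̄(1−p̄)/n) = 0.05818 + 3 × √(0.05818×0.94182/100) = 0.05818 + 3 × 0.02341 = 0.12841

0.1284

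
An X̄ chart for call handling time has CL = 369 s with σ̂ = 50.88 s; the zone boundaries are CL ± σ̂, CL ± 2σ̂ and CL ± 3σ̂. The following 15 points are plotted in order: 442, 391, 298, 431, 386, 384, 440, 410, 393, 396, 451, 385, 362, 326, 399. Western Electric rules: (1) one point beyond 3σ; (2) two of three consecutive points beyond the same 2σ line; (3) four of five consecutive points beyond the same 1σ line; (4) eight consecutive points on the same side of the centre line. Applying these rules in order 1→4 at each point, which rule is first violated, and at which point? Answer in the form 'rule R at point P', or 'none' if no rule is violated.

Zone of each point (C = within 1σ̂, B = 1σ̂–2σ̂, A = 2σ̂–3σ̂, * = beyond 3σ̂; sign = side of CL): 1:+B, 2:+C, 3:-B, 4:+B, 5:+C, 6:+C, 7:+B, 8:+C, 9:+C, 10:+C, 11:+B, 12:+C, 13:-C, 14:-C, 15:+C
Rule 4 (eight consecutive points on the same side of the centre line) is satisfied at point 11.

rule 4 at point 11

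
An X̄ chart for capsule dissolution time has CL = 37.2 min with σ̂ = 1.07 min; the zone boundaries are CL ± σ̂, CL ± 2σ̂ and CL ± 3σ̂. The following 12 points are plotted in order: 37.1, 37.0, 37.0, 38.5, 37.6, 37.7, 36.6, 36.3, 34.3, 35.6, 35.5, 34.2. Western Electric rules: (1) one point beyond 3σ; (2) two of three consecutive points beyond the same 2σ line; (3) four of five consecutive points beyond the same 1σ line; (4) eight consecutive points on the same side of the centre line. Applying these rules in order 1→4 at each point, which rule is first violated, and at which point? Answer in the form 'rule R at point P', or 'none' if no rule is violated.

rule 3 at point 12

Zone of each point (C = within 1σ̂, B = 1σ̂–2σ̂, A = 2σ̂–3σ̂, * = beyond 3σ̂; sign = side of CL): 1:-C, 2:-C, 3:-C, 4:+B, 5:+C, 6:+C, 7:-C, 8:-C, 9:-A, 10:-B, 11:-B, 12:-A
Rule 3 (four of five consecutive points beyond the same 1σ limit) is satisfied at point 12.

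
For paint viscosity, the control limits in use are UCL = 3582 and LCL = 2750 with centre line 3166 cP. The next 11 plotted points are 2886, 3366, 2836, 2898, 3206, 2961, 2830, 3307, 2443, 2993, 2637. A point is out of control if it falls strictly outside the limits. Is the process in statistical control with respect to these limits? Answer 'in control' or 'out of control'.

Compare each point to [2750, 3582]: sample 9 = 2443 < LCL; sample 11 = 2637 < LCL.

out of control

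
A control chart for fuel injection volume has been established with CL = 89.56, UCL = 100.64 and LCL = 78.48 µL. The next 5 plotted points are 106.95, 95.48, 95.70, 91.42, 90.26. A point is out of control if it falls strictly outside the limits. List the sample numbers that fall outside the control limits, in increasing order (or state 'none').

Compare each point to [78.48, 100.64]: sample 1 = 106.95 > UCL.

1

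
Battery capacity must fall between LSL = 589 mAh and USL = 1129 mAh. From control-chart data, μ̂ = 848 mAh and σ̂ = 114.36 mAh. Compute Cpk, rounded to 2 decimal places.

Cpu = (USL − μ̂) / (3σ̂) = (1129 − 848) / (3 × 114.36) = 0.8191; Cpl = (μ̂ − LSL) / (3σ̂) = (848 − 589) / (3 × 114.36) = 0.7549; Cpk = min(Cpu, Cpl) = 0.7549

0.75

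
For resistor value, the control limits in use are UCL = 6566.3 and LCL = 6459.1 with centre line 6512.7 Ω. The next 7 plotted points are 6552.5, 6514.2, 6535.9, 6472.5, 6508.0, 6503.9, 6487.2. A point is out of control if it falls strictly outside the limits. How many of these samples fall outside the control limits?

0

All 7 points lie within [6459.1, 6566.3].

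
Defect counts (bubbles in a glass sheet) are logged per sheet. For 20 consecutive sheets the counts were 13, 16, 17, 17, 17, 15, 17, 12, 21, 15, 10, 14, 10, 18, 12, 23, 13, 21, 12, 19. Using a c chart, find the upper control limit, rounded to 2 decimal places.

c̄ = (13 + 16 + 17 + 17 + 17 + 15 + 17 + 12 + 21 + 15 + 10 + 14 + 10 + 18 + 12 + 23 + 13 + 21 + 12 + 19) / 20 = 312 / 20 = 15.6000
UCL = c̄ + 3√c̄ = 15.6000 + 3 × √15.6000 = 15.6000 + 3 × 3.9497 = 27.4491

27.45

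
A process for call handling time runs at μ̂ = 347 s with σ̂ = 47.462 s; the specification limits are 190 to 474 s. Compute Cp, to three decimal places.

0.997

Cp = (USL − LSL) / (6σ̂) = (474 − 190) / (6 × 47.462) = 284.0000 / 284.7720 = 0.9973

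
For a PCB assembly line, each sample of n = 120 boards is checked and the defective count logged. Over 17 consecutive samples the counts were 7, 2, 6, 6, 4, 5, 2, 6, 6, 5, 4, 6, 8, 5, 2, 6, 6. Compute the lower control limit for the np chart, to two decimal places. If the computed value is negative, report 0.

0.00

p̄ = Σdᵢ / (k·n) = 86 / (17 × 120) = 0.04216
LCL = np̄ − 3·√(np̄(1−p̄)) = 5.0588 − 3 × 2.2013 = -1.5450 → 0 (negative, so LCL = 0)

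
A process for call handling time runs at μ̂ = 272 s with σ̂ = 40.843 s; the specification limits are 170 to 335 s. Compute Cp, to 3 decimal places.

Cp = (USL − LSL) / (6σ̂) = (335 − 170) / (6 × 40.843) = 165.0000 / 245.0580 = 0.6733

0.673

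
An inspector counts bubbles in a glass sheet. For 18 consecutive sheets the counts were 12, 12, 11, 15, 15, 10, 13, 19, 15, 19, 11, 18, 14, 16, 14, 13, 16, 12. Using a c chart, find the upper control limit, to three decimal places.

25.458

c̄ = (12 + 12 + 11 + 15 + 15 + 10 + 13 + 19 + 15 + 19 + 11 + 18 + 14 + 16 + 14 + 13 + 16 + 12) / 18 = 255 / 18 = 14.1667
UCL = c̄ + 3√c̄ = 14.1667 + 3 × √14.1667 = 14.1667 + 3 × 3.7639 = 25.4583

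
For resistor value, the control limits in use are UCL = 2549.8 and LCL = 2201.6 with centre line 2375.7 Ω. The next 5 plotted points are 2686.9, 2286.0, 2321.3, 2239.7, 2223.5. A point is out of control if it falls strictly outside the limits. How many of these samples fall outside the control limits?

1

Compare each point to [2201.6, 2549.8]: sample 1 = 2686.9 > UCL.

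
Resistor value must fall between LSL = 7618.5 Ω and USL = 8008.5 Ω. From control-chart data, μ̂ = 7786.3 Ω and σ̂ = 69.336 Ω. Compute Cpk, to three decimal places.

Cpu = (USL − μ̂) / (3σ̂) = (8008.5 − 7786.3) / (3 × 69.336) = 1.0682; Cpl = (μ̂ − LSL) / (3σ̂) = (7786.3 − 7618.5) / (3 × 69.336) = 0.8067; Cpk = min(Cpu, Cpl) = 0.8067

0.807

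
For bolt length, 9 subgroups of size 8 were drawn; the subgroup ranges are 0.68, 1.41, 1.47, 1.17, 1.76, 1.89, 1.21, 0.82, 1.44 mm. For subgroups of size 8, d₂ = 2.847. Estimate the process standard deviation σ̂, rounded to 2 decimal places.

R̄ = (0.68 + 1.41 + 1.47 + 1.17 + 1.76 + 1.89 + 1.21 + 0.82 + 1.44) / 9 = 1.3167
σ̂ = R̄ / d₂ = 1.3167 / 2.847 = 0.4625

0.46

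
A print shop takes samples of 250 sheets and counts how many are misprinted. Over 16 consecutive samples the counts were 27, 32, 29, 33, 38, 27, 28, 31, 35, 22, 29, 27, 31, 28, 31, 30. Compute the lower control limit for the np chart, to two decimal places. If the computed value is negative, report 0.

14.49

p̄ = Σdᵢ / (k·n) = 478 / (16 × 250) = 0.11950
LCL = np̄ − 3·√(np̄(1−p̄)) = 29.8750 − 3 × 5.1288 = 14.4885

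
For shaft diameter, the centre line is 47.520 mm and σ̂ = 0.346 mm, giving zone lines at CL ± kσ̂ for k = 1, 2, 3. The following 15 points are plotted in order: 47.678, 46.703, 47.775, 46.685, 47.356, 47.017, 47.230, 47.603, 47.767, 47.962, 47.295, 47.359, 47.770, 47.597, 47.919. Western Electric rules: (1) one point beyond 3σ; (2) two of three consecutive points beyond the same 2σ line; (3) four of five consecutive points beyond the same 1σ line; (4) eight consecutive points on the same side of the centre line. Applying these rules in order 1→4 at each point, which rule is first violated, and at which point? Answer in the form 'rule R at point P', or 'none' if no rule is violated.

Zone of each point (C = within 1σ̂, B = 1σ̂–2σ̂, A = 2σ̂–3σ̂, * = beyond 3σ̂; sign = side of CL): 1:+C, 2:-A, 3:+C, 4:-A, 5:-C, 6:-B, 7:-C, 8:+C, 9:+C, 10:+B, 11:-C, 12:-C, 13:+C, 14:+C, 15:+B
Rule 2 (two of three consecutive points beyond the same 2σ limit) is satisfied at point 4.

rule 2 at point 4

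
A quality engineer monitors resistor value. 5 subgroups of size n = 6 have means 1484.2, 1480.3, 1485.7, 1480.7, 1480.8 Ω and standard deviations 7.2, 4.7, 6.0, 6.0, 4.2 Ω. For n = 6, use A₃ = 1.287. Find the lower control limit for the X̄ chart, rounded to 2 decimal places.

X̄̄ = (1484.2 + 1480.3 + 1485.7 + 1480.7 + 1480.8) / 5 = 1482.3400
s̄ = (7.2 + 4.7 + 6.0 + 6.0 + 4.2) / 5 = 5.6200
LCL = X̄̄ − A₃·s̄ = 1482.3400 − 1.287 × 5.6200 = 1475.1071

1475.11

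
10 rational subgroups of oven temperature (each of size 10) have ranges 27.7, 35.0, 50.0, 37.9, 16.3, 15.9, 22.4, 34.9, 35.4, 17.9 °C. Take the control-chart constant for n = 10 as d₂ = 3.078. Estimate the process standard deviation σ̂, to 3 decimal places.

R̄ = (27.7 + 35.0 + 50.0 + 37.9 + 16.3 + 15.9 + 22.4 + 34.9 + 35.4 + 17.9) / 10 = 29.3400
σ̂ = R̄ / d₂ = 29.3400 / 3.078 = 9.5322

9.532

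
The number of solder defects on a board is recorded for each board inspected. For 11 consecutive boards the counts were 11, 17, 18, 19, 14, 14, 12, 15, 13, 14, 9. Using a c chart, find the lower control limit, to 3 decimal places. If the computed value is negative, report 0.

c̄ = (11 + 17 + 18 + 19 + 14 + 14 + 12 + 15 + 13 + 14 + 9) / 11 = 156 / 11 = 14.1818
LCL = c̄ − 3√c̄ = 14.1818 − 3 × 3.7659 = 2.8842

2.884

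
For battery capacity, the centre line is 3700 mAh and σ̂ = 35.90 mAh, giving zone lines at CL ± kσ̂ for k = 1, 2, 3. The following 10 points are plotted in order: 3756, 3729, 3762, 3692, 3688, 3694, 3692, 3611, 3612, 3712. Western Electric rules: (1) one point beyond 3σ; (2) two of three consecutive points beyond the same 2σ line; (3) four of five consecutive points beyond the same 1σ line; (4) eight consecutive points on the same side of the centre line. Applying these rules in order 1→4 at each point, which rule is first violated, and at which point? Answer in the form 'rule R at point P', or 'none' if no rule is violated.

Zone of each point (C = within 1σ̂, B = 1σ̂–2σ̂, A = 2σ̂–3σ̂, * = beyond 3σ̂; sign = side of CL): 1:+B, 2:+C, 3:+B, 4:-C, 5:-C, 6:-C, 7:-C, 8:-A, 9:-A, 10:+C
Rule 2 (two of three consecutive points beyond the same 2σ limit) is satisfied at point 9.

rule 2 at point 9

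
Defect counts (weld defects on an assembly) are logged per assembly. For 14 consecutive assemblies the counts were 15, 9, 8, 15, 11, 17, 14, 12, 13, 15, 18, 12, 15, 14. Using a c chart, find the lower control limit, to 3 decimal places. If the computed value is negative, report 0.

2.435

c̄ = (15 + 9 + 8 + 15 + 11 + 17 + 14 + 12 + 13 + 15 + 18 + 12 + 15 + 14) / 14 = 188 / 14 = 13.4286
LCL = c̄ − 3√c̄ = 13.4286 − 3 × 3.6645 = 2.4351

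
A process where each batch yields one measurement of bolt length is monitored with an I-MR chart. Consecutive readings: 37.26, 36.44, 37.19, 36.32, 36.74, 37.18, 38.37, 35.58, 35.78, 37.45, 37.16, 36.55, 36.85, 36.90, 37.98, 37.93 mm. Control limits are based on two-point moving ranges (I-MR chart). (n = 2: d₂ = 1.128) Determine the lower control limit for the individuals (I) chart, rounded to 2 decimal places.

34.94

X̄ = (37.26 + 36.44 + 37.19 + 36.32 + 36.74 + 37.18 + 38.37 + 35.58 + 35.78 + 37.45 + 37.16 + 36.55 + 36.85 + 36.90 + 37.98 + 37.93) / 16 = 36.9800
Moving ranges: 0.82, 0.75, 0.87, 0.42, 0.44, 1.19, 2.79, 0.20, 1.67, 0.29, 0.61, 0.30, 0.05, 1.08, 0.05; M̄R̄ = 11.5300 / 15 = 0.7687
LCL = X̄ − 3·M̄R̄/d₂ = 36.9800 − 3 × 0.7687 / 1.128 = 34.9357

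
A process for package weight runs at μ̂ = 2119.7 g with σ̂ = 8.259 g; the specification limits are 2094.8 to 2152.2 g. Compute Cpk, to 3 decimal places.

1.005

Cpu = (USL − μ̂) / (3σ̂) = (2152.2 − 2119.7) / (3 × 8.259) = 1.3117; Cpl = (μ̂ − LSL) / (3σ̂) = (2119.7 − 2094.8) / (3 × 8.259) = 1.0050; Cpk = min(Cpu, Cpl) = 1.0050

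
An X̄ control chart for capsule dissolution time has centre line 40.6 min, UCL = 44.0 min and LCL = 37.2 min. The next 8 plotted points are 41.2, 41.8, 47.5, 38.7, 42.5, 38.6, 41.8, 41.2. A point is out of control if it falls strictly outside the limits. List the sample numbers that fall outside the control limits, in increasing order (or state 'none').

Compare each point to [37.2, 44.0]: sample 3 = 47.5 > UCL.

3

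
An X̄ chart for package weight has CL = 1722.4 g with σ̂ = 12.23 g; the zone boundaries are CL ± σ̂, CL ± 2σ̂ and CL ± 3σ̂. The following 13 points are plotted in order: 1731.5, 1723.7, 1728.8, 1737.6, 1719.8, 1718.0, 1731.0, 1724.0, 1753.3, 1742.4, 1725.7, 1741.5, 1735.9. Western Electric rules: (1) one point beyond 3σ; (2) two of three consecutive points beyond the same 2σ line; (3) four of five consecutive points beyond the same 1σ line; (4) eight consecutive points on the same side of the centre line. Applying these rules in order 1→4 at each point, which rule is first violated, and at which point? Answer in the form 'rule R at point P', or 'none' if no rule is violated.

Zone of each point (C = within 1σ̂, B = 1σ̂–2σ̂, A = 2σ̂–3σ̂, * = beyond 3σ̂; sign = side of CL): 1:+C, 2:+C, 3:+C, 4:+B, 5:-C, 6:-C, 7:+C, 8:+C, 9:+A, 10:+B, 11:+C, 12:+B, 13:+B
Rule 3 (four of five consecutive points beyond the same 1σ limit) is satisfied at point 13.

rule 3 at point 13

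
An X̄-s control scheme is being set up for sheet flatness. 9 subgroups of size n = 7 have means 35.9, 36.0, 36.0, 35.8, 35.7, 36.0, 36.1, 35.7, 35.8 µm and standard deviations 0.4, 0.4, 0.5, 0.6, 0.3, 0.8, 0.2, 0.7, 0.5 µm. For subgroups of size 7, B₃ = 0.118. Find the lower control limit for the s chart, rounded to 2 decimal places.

s̄ = (0.4 + 0.4 + 0.5 + 0.6 + 0.3 + 0.8 + 0.2 + 0.7 + 0.5) / 9 = 0.4889
LCL_s = B₃·s̄ = 0.118 × 0.4889 = 0.0577

0.06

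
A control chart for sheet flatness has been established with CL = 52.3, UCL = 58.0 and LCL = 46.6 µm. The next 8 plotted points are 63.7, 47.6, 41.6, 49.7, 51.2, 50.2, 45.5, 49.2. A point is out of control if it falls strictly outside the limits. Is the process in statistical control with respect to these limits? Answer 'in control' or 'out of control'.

out of control

Compare each point to [46.6, 58.0]: sample 1 = 63.7 > UCL; sample 3 = 41.6 < LCL; sample 7 = 45.5 < LCL.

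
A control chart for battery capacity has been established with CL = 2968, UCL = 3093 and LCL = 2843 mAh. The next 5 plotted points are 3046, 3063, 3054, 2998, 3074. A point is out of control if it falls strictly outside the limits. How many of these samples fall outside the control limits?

0

All 5 points lie within [2843, 3093].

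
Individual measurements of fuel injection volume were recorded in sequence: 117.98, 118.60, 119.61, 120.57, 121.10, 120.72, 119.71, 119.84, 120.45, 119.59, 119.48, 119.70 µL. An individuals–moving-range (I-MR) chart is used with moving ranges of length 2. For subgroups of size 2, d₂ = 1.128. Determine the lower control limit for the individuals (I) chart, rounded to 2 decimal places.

X̄ = (117.98 + 118.60 + 119.61 + 120.57 + 121.10 + 120.72 + 119.71 + 119.84 + 120.45 + 119.59 + 119.48 + 119.70) / 12 = 119.7792
Moving ranges: 0.62, 1.01, 0.96, 0.53, 0.38, 1.01, 0.13, 0.61, 0.86, 0.11, 0.22; M̄R̄ = 6.4400 / 11 = 0.5855
LCL = X̄ − 3·M̄R̄/d₂ = 119.7792 − 3 × 0.5855 / 1.128 = 118.2221

118.22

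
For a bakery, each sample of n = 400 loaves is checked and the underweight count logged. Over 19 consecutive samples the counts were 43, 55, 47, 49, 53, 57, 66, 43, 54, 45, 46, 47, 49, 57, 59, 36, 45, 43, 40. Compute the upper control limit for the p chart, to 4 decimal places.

p̄ = Σdᵢ / (k·n) = 934 / (19 × 400) = 0.12289
UCL = p̄ + 3·√(p̄(1−p̄)/n) = 0.12289 + 3 × √(0.12289×0.87711/400) = 0.12289 + 3 × 0.01642 = 0.17214

0.1721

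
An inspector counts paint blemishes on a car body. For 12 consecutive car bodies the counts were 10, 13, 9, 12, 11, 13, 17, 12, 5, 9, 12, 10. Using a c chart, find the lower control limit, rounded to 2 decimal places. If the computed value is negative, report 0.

1.10

c̄ = (10 + 13 + 9 + 12 + 11 + 13 + 17 + 12 + 5 + 9 + 12 + 10) / 12 = 133 / 12 = 11.0833
LCL = c̄ − 3√c̄ = 11.0833 − 3 × 3.3292 = 1.0958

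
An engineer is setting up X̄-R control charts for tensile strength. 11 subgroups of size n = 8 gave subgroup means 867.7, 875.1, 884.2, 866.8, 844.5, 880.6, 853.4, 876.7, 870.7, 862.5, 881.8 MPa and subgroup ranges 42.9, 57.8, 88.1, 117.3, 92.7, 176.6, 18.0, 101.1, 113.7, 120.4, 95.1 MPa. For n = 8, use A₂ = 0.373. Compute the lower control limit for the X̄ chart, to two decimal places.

834.74

X̄̄ = (867.7 + 875.1 + 884.2 + 866.8 + 844.5 + 880.6 + 853.4 + 876.7 + 870.7 + 862.5 + 881.8) / 11 = 9564.0000 / 11 = 869.4545
R̄ = (42.9 + 57.8 + 88.1 + 117.3 + 92.7 + 176.6 + 18.0 + 101.1 + 113.7 + 120.4 + 95.1) / 11 = 1023.7000 / 11 = 93.0636
LCL = X̄̄ − A₂·R̄ = 869.4545 − 0.373 × 93.0636 = 834.7418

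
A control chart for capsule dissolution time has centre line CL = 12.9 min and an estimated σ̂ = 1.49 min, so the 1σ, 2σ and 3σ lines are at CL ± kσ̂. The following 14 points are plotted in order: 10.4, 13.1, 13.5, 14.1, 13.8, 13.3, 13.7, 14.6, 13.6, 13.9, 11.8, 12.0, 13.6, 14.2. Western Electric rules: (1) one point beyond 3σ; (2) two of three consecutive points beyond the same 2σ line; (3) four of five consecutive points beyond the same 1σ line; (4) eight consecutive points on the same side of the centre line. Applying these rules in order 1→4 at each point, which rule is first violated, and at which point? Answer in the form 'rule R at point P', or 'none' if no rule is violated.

Zone of each point (C = within 1σ̂, B = 1σ̂–2σ̂, A = 2σ̂–3σ̂, * = beyond 3σ̂; sign = side of CL): 1:-B, 2:+C, 3:+C, 4:+C, 5:+C, 6:+C, 7:+C, 8:+B, 9:+C, 10:+C, 11:-C, 12:-C, 13:+C, 14:+C
Rule 4 (eight consecutive points on the same side of the centre line) is satisfied at point 9.

rule 4 at point 9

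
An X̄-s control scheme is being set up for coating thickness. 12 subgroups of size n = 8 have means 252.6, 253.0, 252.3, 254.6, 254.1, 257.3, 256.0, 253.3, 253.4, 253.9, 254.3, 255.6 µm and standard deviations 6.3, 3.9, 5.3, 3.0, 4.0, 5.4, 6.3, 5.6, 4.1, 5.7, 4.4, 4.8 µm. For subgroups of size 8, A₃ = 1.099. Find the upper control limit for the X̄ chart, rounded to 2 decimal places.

259.59

X̄̄ = (252.6 + 253.0 + 252.3 + 254.6 + 254.1 + 257.3 + 256.0 + 253.3 + 253.4 + 253.9 + 254.3 + 255.6) / 12 = 254.2000
s̄ = (6.3 + 3.9 + 5.3 + 3.0 + 4.0 + 5.4 + 6.3 + 5.6 + 4.1 + 5.7 + 4.4 + 4.8) / 12 = 4.9000
UCL = X̄̄ + A₃·s̄ = 254.2000 + 1.099 × 4.9000 = 259.5851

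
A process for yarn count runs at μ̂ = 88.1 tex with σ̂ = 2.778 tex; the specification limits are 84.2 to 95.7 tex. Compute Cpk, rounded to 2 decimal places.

0.47

Cpu = (USL − μ̂) / (3σ̂) = (95.7 − 88.1) / (3 × 2.778) = 0.9119; Cpl = (μ̂ − LSL) / (3σ̂) = (88.1 − 84.2) / (3 × 2.778) = 0.4680; Cpk = min(Cpu, Cpl) = 0.4680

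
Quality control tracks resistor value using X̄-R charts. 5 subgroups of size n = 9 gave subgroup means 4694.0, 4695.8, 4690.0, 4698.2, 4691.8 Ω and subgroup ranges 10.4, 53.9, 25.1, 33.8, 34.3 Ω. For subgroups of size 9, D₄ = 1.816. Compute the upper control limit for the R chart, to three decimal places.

R̄ = (10.4 + 53.9 + 25.1 + 33.8 + 34.3) / 5 = 157.5000 / 5 = 31.5000
UCL_R = D₄·R̄ = 1.816 × 31.5000 = 57.2040

57.204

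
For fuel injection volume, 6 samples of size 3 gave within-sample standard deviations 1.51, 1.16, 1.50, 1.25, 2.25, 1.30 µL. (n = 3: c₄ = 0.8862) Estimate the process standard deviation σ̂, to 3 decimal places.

s̄ = (1.51 + 1.16 + 1.50 + 1.25 + 2.25 + 1.30) / 6 = 1.4950
σ̂ = s̄ / c₄ = 1.4950 / 0.8862 = 1.6870

1.687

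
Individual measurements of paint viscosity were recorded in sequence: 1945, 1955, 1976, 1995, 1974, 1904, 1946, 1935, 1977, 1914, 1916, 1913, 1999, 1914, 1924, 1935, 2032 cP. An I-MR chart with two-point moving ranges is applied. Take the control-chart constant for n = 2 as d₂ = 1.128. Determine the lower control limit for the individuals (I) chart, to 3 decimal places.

X̄ = (1945 + 1955 + 1976 + 1995 + 1974 + 1904 + 1946 + 1935 + 1977 + 1914 + 1916 + 1913 + 1999 + 1914 + 1924 + 1935 + 2032) / 17 = 1950.2353
Moving ranges: 10, 21, 19, 21, 70, 42, 11, 42, 63, 2, 3, 86, 85, 10, 11, 97; M̄R̄ = 593.0000 / 16 = 37.0625
LCL = X̄ − 3·M̄R̄/d₂ = 1950.2353 − 3 × 37.0625 / 1.128 = 1851.6648

1851.665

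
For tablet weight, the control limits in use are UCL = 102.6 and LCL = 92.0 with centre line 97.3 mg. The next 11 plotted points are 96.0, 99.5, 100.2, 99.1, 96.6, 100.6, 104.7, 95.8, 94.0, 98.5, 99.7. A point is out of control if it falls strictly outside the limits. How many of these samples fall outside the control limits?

1

Compare each point to [92.0, 102.6]: sample 7 = 104.7 > UCL.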